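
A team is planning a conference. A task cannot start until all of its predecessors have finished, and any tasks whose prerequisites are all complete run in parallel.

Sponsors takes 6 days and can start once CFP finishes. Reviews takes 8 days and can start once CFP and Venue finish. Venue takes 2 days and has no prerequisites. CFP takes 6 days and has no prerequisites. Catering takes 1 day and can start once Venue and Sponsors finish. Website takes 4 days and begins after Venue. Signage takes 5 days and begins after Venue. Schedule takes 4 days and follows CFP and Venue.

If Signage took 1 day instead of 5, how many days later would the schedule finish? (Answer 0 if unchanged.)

Critical path before the change: CFP→Reviews = 6+8 = 14 giving 14 days.
Signage has 7 days of float (longest path through it is 7).
That remains the longest chain; total 14 days.
Change in finish: 14 − 14 = +0 days.

0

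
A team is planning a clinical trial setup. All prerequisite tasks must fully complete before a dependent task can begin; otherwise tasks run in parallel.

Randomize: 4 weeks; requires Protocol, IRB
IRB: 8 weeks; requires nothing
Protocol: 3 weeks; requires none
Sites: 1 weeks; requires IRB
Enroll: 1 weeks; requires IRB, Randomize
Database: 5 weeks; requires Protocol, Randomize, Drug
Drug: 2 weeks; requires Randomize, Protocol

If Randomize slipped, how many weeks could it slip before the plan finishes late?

The longest chain is IRB→Randomize→Drug→Database = 8+4+2+5 = 19; overall finish 19 weeks.
Randomize finishes as early as 12 and must finish by 12.
Float = 19 − 19 = 0.

0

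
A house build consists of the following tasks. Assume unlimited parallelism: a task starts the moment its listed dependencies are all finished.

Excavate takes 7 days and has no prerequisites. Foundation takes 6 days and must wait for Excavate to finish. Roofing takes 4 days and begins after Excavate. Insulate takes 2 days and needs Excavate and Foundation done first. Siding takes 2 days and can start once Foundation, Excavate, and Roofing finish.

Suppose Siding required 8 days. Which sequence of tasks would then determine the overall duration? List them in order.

As given, the longest chain is Excavate→Foundation→Siding = 7+6+2 = 15, so the finish is 15 days.
Since Siding is critical, the +6 change carries straight to that chain (now 21 days).
No other chain overtakes it, so the finish is 21 days.

Excavate, Foundation, Siding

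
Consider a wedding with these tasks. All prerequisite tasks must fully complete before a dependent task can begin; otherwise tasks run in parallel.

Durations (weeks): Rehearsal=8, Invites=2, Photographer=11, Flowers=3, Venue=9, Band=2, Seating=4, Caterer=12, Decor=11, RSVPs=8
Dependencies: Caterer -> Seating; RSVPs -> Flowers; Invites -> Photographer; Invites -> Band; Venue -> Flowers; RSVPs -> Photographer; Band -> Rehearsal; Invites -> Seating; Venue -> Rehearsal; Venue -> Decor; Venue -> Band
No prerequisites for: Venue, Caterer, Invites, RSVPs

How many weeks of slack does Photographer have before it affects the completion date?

1

Venue→Decor = 9+11 = 20 sets the makespan at 20 weeks.
Photographer finishes as early as 19 and must finish by 20.
Slack of Photographer = 9 − 8 = 1 week.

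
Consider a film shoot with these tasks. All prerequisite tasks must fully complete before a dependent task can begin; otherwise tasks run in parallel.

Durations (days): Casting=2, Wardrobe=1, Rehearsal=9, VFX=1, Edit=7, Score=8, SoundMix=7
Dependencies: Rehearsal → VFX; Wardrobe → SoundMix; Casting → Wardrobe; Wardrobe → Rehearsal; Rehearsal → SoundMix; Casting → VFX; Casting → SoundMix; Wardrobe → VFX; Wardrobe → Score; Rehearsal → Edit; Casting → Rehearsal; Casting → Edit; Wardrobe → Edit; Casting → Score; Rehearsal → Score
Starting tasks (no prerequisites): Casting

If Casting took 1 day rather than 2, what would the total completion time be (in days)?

The binding path is Casting→Wardrobe→Rehearsal→Score = 2+1+9+8 = 20; finish at 20 days.
Casting is on the critical path; changing it to 1 makes that path 19 days.
No other chain overtakes it, so the finish is 19 days.

19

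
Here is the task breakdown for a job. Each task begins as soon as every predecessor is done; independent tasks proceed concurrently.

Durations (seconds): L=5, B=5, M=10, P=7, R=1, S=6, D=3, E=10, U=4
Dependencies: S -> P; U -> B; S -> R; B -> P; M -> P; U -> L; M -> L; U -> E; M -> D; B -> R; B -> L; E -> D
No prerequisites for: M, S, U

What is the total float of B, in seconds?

1

The longest chain is M→P = 10+7 = 17; overall finish 17 seconds.
The longest chain containing B totals 16 seconds.
Float = 17 − 16 = 1.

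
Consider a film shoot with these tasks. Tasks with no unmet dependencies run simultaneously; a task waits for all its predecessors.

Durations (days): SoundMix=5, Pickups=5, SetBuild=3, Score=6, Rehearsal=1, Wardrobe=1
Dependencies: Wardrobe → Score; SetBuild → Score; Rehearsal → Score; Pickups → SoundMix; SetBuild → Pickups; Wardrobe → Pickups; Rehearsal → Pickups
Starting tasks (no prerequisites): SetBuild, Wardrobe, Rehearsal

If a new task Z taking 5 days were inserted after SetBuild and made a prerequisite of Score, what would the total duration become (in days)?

14

Originally the film shoot takes 13 days.
With Z inserted, Score now waits for max(Wardrobe, Rehearsal, SetBuild, Z).
New critical path: SetBuild→Z→Score = 3+5+6 = 14 ⇒ 14 days.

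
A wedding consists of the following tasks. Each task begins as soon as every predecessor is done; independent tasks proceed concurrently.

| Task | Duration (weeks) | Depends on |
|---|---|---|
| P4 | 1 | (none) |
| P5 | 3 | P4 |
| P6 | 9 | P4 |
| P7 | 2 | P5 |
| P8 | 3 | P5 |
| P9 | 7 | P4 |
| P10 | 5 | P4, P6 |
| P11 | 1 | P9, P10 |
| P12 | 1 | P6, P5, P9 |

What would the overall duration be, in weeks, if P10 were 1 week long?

Actual critical path: P4→P6→P10→P11 = 1+9+5+1 = 16 ⇒ 16 weeks.
P10 lies on that path, so at 1 week the path becomes 12 weeks.
The critical path is still P4→P6→P10→P11; finish is now 12 weeks.

12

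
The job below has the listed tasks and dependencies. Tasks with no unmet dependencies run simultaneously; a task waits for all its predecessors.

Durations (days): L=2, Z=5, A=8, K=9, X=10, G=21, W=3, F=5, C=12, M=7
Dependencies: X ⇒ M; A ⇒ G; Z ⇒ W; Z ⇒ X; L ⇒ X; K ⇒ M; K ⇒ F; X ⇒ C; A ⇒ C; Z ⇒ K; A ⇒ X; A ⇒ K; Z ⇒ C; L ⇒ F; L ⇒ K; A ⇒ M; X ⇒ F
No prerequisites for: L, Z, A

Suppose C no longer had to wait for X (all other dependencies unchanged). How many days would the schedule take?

Original critical path: A→X→C = 8+10+12 = 30 ⇒ 30 days.
Without X→C, C's earliest start moves from 18 to 8.
The longest chain is now A→G = 8+21 = 29, so the schedule takes 29 days.

29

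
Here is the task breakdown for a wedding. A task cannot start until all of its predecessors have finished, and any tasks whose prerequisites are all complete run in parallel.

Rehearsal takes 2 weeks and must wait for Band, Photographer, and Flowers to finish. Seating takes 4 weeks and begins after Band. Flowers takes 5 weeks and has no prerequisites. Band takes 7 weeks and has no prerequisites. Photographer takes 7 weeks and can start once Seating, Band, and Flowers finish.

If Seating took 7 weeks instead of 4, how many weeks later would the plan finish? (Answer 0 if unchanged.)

Actual critical path: Band→Seating→Photographer→Rehearsal = 7+4+7+2 = 20 ⇒ 20 weeks.
Seating lies on that path, so at 7 weeks the path becomes 23 weeks.
No other chain overtakes it, so the finish is 23 weeks.
Change in finish: 23 − 20 = +3 weeks.

3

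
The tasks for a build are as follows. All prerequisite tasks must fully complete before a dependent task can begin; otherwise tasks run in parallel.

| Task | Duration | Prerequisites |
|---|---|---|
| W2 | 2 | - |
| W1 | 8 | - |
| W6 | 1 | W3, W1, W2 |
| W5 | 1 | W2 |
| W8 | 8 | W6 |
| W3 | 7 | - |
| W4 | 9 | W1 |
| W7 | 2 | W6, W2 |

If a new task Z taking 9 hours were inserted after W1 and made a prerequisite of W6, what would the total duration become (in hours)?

Originally the schedule takes 17 hours.
With Z inserted, W6 now waits for max(W3, W1, W2, Z).
New critical path: W1→Z→W6→W8 = 8+9+1+8 = 26 ⇒ 26 hours.

26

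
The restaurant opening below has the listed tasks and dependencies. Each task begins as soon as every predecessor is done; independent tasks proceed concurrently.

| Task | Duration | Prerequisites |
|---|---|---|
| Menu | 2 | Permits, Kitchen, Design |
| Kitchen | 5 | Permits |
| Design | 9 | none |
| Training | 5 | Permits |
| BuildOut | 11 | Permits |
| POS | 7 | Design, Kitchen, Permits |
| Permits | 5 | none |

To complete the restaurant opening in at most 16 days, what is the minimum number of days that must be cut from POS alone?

Current finish: 17 days; target: 16.
POS is on every critical path, so each day cut from POS cuts the finish by one (this holds down to a finish of 16).
Need 17 − 16 = 1 day off POS → POS becomes 6 days, finish becomes 16.

1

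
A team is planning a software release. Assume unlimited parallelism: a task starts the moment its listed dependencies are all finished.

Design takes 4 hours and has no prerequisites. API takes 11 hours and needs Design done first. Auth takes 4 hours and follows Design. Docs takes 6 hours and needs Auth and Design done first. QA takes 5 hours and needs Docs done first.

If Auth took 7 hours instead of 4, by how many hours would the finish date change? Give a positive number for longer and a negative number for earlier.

The binding path is Design→Auth→Docs→QA = 4+4+6+5 = 19; finish at 19 hours.
Auth is on the critical path; changing it to 7 makes that path 22 hours.
The critical path is still Design→Auth→Docs→QA; finish is now 22 hours.
Change in finish: 22 − 19 = +3 hours.

3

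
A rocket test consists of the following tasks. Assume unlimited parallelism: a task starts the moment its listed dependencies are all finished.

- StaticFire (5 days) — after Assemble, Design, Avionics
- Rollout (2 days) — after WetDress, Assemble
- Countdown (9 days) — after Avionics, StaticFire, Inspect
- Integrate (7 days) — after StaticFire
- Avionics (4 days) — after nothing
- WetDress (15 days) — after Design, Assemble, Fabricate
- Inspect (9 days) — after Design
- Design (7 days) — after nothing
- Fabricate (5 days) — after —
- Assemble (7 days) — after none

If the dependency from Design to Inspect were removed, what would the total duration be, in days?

24

Before: longest chain Design→Inspect→Countdown = 7+9+9 = 25, finish 25.
Without Design→Inspect, Inspect's earliest start moves from 7 to 0.
The longest chain is now Design→WetDress→Rollout = 7+15+2 = 24, so the project takes 24 days.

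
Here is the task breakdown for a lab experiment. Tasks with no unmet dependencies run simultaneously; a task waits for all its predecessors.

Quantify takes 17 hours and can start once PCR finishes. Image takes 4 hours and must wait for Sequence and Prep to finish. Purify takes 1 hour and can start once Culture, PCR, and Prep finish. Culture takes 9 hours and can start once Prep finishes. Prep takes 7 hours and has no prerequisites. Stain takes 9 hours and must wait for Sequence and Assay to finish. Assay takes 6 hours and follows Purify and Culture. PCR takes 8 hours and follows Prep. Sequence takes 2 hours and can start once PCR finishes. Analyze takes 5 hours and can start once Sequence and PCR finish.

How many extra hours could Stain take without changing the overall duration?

Critical path: Prep→Culture→Purify→Assay→Stain = 7+9+1+6+9 = 32, so the finish is 32 hours.
Stain finishes as early as 32 and must finish by 32.
Float = 32 − 32 = 0.

0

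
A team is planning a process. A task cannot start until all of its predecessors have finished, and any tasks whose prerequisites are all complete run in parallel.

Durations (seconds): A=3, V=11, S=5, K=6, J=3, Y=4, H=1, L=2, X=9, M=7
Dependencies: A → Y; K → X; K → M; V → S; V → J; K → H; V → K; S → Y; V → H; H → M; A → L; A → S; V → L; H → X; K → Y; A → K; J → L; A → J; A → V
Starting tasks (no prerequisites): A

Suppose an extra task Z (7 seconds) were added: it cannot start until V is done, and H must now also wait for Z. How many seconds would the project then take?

Originally the project takes 30 seconds.
With Z inserted, H now waits for max(K, V, Z).
New critical path: A→V→Z→H→X = 3+11+7+1+9 = 31 ⇒ 31 seconds.

31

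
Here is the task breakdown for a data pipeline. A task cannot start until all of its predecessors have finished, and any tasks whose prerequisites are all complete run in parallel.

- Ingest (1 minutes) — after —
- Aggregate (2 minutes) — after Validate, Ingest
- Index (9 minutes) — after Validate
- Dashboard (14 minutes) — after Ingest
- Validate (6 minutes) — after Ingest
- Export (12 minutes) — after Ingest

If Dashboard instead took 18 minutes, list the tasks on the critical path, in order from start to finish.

Baseline: Ingest→Validate→Index = 1+6+9 = 16 → 16 minutes.
Dashboard is off the critical path — its longest chain is 15 minutes, giving 1 of slack.
The binding chain switches to Ingest→Dashboard = 1+18 = 19; finish 19 minutes.

Ingest, Dashboard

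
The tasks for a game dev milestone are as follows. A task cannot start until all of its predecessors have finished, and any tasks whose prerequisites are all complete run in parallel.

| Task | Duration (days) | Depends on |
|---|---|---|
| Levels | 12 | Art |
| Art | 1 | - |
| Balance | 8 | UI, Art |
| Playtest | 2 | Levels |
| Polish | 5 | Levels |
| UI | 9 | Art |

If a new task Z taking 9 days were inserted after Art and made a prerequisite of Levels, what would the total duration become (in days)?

Originally the game dev milestone takes 18 days.
With Z inserted, Levels now waits for max(Art, Z).
New critical path: Art→Z→Levels→Polish = 1+9+12+5 = 27 ⇒ 27 days.

27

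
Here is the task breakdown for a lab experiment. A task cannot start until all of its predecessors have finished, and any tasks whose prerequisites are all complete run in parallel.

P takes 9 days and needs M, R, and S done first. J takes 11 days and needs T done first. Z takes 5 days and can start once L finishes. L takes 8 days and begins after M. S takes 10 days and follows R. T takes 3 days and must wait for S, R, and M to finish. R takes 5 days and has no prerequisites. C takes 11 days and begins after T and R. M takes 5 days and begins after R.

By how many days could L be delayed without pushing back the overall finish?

The longest chain is R→S→T→J = 5+10+3+11 = 29; overall finish 29 days.
L finishes as early as 18 and must finish by 24.
So L can slip 24 − 18 = 6 days.

6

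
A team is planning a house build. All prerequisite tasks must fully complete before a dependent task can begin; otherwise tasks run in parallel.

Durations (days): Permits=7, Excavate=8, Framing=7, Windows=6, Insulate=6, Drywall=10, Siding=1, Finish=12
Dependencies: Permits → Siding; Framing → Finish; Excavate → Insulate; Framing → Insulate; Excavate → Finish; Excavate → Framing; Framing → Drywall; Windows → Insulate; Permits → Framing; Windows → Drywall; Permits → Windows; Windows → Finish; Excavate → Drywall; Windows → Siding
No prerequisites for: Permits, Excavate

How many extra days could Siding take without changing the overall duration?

13

The longest chain is Excavate→Framing→Finish = 8+7+12 = 27; overall finish 27 days.
Longest path through Siding: 14 days (earliest finish 14, latest finish 27).
So Siding can slip 27 − 14 = 13 days.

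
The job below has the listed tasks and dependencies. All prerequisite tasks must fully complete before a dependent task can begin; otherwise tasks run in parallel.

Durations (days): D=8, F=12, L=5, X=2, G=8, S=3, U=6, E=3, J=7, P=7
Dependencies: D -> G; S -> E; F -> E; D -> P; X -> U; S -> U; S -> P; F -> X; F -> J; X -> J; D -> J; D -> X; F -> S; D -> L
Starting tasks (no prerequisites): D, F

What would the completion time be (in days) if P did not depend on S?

21

Before: longest chain F→S→P = 12+3+7 = 22, finish 22.
Without S→P, P's earliest start moves from 15 to 8.
The longest chain is now F→X→J = 12+2+7 = 21, so the job takes 21 days.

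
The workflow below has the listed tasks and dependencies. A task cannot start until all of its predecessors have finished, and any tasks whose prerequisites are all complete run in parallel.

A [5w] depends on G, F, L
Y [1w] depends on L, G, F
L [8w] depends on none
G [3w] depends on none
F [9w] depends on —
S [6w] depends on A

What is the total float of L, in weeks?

1

The longest chain is F→A→S = 9+5+6 = 20; overall finish 20 weeks.
Longest path through L: 19 weeks (earliest finish 8, latest finish 9).
So L can slip 9 − 8 = 1 week.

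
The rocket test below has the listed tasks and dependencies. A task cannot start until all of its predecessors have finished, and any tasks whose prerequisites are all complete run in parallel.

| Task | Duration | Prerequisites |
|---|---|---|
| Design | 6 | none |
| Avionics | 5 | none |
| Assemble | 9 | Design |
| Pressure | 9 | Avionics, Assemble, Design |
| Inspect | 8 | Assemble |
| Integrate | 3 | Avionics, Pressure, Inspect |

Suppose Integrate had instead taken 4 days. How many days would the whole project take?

28

Baseline: Design→Assemble→Pressure→Integrate = 6+9+9+3 = 27 → 27 days.
Integrate is on the critical path; changing it to 4 makes that path 28 days.
No other chain overtakes it, so the finish is 28 days.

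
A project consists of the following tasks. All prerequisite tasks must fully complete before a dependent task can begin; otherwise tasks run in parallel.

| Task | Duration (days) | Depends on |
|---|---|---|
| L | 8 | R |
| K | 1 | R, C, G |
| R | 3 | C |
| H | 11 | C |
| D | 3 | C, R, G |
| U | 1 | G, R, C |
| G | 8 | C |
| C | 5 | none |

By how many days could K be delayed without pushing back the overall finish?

Critical path: C→G→D = 5+8+3 = 16, so the finish is 16 days.
K finishes as early as 14 and must finish by 16.
So K can slip 16 − 14 = 2 days.

2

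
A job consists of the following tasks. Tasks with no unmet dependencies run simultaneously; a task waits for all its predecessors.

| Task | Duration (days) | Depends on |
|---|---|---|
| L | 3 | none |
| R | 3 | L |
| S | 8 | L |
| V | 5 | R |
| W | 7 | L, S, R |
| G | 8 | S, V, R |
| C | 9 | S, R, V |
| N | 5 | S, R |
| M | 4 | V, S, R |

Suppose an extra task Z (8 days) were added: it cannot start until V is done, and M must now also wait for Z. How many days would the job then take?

Originally the job takes 20 days.
With Z inserted, M now waits for max(V, S, R, Z).
New critical path: L→R→V→Z→M = 3+3+5+8+4 = 23 ⇒ 23 days.

23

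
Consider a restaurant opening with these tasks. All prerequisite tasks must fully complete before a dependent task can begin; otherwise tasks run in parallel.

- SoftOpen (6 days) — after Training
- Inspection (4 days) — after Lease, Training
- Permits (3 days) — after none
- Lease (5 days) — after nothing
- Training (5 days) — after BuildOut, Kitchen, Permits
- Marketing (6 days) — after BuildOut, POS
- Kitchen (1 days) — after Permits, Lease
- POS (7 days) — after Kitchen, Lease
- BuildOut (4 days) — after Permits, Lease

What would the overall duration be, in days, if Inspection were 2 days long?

20

Baseline: Lease→BuildOut→Training→SoftOpen = 5+4+5+6 = 20 → 20 days.
Inspection has 2 days of float (longest path through it is 18).
The critical path is still Lease→BuildOut→Training→SoftOpen; finish is now 20 days.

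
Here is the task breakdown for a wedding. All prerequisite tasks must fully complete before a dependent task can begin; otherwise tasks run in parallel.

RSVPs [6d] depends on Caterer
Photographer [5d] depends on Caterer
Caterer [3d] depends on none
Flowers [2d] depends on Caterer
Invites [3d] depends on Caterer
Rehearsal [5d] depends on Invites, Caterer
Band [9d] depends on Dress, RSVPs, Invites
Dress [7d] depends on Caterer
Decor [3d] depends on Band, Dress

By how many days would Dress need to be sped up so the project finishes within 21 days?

Current finish: 22 days; target: 21.
Dress is on every critical path, so each day cut from Dress cuts the finish by one (this holds down to a finish of 21).
Need 22 − 21 = 1 day off Dress → Dress becomes 6 days, finish becomes 21.

1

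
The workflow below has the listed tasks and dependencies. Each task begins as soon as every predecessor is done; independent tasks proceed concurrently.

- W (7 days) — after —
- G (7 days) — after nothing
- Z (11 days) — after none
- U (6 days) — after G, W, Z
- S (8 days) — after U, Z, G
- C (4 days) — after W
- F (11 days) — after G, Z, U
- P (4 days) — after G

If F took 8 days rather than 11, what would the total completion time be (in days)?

Critical path before the change: Z→U→F = 11+6+11 = 28 giving 28 days.
Since F is critical, the -3 change carries straight to that chain (now 25 days).
Now Z→U→S = 11+6+8 = 25 is longest, so the finish becomes 25 days.

25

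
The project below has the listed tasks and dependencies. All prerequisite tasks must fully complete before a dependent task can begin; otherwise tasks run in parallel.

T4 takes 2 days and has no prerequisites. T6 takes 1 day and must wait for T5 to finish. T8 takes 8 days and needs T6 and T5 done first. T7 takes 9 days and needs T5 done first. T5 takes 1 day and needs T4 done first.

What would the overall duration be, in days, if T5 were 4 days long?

The binding path is T4→T5→T6→T8 = 2+1+1+8 = 12; finish at 12 days.
Since T5 is critical, the +3 change carries straight to that chain (now 15 days).
That remains the longest chain; total 15 days.

15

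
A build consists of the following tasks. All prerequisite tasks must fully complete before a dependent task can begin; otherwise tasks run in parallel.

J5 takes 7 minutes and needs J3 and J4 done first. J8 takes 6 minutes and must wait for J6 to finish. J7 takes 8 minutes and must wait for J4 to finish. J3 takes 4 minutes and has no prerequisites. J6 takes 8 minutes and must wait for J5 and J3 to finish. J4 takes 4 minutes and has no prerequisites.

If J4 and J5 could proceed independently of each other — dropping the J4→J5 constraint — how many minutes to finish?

25

Original critical path: J3→J5→J6→J8 = 4+7+8+6 = 25 ⇒ 25 minutes.
Dropping J4→J5 doesn't change J5's earliest start (4); another predecessor still binds.
New critical path: J3→J5→J6→J8 = 4+7+8+6 = 25 ⇒ 25 minutes.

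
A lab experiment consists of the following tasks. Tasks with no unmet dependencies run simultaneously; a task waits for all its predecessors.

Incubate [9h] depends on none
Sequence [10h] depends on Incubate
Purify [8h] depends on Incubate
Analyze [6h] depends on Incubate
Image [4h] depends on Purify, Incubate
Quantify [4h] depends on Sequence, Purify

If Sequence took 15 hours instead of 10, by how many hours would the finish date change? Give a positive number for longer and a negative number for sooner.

5

Actual critical path: Incubate→Sequence→Quantify = 9+10+4 = 23 ⇒ 23 hours.
Sequence is on the critical path; changing it to 15 makes that path 28 hours.
No other chain overtakes it, so the finish is 28 hours.
Change in finish: 28 − 23 = +5 hours.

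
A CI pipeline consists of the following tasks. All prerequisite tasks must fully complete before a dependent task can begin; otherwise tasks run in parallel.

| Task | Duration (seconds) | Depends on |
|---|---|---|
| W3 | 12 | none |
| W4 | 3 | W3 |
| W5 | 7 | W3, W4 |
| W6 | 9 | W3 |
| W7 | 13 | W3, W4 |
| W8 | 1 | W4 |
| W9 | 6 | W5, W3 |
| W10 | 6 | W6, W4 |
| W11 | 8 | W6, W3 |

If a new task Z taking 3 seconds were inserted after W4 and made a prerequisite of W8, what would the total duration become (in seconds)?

Originally the CI pipeline takes 29 seconds.
With Z inserted, W8 now waits for max(W4, Z).
New critical path: W3→W6→W11 = 12+9+8 = 29 ⇒ 29 seconds.

29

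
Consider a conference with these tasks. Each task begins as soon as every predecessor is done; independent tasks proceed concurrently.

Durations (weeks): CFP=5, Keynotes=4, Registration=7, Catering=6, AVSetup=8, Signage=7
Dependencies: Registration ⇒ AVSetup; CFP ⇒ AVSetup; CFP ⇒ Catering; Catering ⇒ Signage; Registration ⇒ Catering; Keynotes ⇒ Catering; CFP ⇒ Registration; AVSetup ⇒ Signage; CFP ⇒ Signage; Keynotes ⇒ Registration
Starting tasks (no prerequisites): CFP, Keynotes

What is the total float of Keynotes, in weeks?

1

CFP→Registration→AVSetup→Signage = 5+7+8+7 = 27 sets the makespan at 27 weeks.
Longest path through Keynotes: 26 weeks (earliest finish 4, latest finish 5).
So Keynotes can slip 5 − 4 = 1 week.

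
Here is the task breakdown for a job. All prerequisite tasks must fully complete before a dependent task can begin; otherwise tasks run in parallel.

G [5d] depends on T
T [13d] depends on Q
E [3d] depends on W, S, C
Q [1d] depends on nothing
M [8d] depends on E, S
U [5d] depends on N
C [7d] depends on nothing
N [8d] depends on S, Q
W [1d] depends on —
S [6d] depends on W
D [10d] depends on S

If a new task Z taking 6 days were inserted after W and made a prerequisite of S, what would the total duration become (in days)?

Originally the project takes 20 days.
With Z inserted, S now waits for max(W, Z).
New critical path: W→Z→S→N→U = 1+6+6+8+5 = 26 ⇒ 26 days.

26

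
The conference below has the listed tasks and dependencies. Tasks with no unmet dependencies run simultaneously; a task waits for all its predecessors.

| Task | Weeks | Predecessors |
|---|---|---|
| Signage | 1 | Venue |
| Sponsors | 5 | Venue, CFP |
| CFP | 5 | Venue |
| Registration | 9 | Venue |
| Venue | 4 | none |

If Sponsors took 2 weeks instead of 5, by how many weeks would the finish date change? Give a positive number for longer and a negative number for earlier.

As given, the longest chain is Venue→CFP→Sponsors = 4+5+5 = 14, so the finish is 14 weeks.
Sponsors lies on that path, so at 2 weeks the path becomes 11 weeks.
Now Venue→Registration = 4+9 = 13 is longest, so the finish becomes 13 weeks.
Change in finish: 13 − 14 = -1 weeks.

-1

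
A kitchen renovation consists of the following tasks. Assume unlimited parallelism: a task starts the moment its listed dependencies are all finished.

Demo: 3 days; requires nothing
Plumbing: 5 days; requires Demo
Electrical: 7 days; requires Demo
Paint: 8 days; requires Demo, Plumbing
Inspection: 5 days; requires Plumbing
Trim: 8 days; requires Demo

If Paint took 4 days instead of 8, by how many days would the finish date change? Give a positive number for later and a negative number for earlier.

-3

Actual critical path: Demo→Plumbing→Paint = 3+5+8 = 16 ⇒ 16 days.
Paint lies on that path, so at 4 days the path becomes 12 days.
The binding chain switches to Demo→Plumbing→Inspection = 3+5+5 = 13; finish 13 days.
Change in finish: 13 − 16 = -3 days.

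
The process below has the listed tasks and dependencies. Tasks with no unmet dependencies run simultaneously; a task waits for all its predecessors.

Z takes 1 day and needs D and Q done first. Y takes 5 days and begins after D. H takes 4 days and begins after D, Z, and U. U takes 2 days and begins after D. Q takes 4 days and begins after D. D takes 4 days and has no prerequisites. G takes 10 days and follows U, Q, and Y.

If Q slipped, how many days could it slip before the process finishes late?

D→Y→G = 4+5+10 = 19 sets the makespan at 19 days.
Longest path through Q: 18 days (earliest finish 8, latest finish 9).
Float = 19 − 18 = 1.

1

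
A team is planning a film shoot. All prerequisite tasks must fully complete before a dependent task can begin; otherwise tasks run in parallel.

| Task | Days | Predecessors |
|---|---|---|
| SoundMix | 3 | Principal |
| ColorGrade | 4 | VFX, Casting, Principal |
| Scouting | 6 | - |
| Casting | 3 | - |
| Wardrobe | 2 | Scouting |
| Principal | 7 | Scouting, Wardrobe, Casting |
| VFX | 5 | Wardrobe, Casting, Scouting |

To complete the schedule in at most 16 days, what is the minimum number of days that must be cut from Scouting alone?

3

Current finish: 19 days; target: 16.
Scouting is on every critical path, so each day cut from Scouting cuts the finish by one (this holds down to a finish of 14).
Need 19 − 16 = 3 days off Scouting → Scouting becomes 3 days, finish becomes 16.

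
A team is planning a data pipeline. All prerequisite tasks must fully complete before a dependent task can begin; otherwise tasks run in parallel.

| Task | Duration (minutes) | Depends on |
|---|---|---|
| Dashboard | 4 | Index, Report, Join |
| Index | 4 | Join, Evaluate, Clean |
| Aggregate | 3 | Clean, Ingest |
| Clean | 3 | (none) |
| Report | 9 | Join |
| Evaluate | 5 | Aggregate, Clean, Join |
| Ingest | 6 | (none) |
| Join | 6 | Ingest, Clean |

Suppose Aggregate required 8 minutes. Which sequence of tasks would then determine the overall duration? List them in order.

Ingest, Aggregate, Evaluate, Index, Dashboard

As given, the longest chain is Ingest→Join→Evaluate→Index→Dashboard = 6+6+5+4+4 = 25, so the finish is 25 minutes.
Aggregate is off the critical path — its longest chain is 22 minutes, giving 3 of slack.
Now Ingest→Aggregate→Evaluate→Index→Dashboard = 6+8+5+4+4 = 27 is longest, so the finish becomes 27 minutes.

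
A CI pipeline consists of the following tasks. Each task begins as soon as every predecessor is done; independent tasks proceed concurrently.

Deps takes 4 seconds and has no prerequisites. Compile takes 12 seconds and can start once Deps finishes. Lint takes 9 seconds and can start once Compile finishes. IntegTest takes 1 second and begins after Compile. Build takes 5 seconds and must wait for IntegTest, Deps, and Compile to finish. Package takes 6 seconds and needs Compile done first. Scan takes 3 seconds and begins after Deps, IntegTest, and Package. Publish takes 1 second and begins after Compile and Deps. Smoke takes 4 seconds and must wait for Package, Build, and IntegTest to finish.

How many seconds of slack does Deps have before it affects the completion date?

The longest chain is Deps→Compile→IntegTest→Build→Smoke = 4+12+1+5+4 = 26; overall finish 26 seconds.
Deps finishes as early as 4 and must finish by 4.
Slack of Deps = 0 − 0 = 0 seconds.

0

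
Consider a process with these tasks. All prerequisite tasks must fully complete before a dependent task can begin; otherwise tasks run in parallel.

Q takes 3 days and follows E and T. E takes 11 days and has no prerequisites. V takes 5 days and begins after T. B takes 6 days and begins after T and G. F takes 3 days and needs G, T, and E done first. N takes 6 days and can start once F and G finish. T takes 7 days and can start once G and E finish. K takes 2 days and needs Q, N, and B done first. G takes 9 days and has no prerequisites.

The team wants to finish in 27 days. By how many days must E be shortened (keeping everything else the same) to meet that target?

Current finish: 29 days; target: 27.
E is on every critical path, so each day cut from E cuts the finish by one (this holds down to a finish of 27).
Need 29 − 27 = 2 days off E → E becomes 9 days, finish becomes 27.

2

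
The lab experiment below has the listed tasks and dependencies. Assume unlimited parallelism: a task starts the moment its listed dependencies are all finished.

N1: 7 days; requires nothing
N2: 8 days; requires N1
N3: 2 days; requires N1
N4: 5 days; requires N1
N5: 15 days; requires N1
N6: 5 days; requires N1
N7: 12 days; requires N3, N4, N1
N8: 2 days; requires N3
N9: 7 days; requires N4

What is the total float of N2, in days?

9

The longest chain is N1→N4→N7 = 7+5+12 = 24; overall finish 24 days.
Longest path through N2: 15 days (earliest finish 15, latest finish 24).
Slack of N2 = 16 − 7 = 9 days.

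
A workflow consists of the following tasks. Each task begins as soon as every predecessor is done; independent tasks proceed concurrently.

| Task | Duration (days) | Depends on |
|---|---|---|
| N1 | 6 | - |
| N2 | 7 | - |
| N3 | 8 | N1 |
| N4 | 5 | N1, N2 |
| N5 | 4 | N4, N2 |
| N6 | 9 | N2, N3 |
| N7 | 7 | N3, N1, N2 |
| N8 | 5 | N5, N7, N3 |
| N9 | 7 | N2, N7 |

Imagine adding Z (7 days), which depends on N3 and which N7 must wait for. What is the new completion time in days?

35

Originally the project takes 28 days.
With Z inserted, N7 now waits for max(N3, N1, N2, Z).
New critical path: N1→N3→Z→N7→N9 = 6+8+7+7+7 = 35 ⇒ 35 days.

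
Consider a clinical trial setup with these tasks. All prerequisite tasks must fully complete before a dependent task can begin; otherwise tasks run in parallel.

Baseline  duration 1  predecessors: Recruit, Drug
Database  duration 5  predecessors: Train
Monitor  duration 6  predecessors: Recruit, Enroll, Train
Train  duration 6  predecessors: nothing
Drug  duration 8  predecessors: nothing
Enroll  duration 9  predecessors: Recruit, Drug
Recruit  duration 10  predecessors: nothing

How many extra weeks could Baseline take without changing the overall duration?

14

The longest chain is Recruit→Enroll→Monitor = 10+9+6 = 25; overall finish 25 weeks.
The longest chain containing Baseline totals 11 weeks.
Float = 25 − 11 = 14.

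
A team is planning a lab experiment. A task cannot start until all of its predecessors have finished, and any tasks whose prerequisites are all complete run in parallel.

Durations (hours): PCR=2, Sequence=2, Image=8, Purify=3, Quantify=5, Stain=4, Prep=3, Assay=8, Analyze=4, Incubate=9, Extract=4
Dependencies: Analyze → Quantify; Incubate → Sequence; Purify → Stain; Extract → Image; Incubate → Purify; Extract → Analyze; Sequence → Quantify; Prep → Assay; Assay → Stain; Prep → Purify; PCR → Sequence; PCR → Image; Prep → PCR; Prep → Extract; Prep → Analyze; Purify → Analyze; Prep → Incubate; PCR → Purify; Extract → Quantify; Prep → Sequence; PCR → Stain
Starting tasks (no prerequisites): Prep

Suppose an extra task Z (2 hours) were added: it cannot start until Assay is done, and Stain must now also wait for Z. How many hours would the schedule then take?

Originally the schedule takes 24 hours.
With Z inserted, Stain now waits for max(Assay, Purify, PCR, Z).
New critical path: Prep→Incubate→Purify→Analyze→Quantify = 3+9+3+4+5 = 24 ⇒ 24 hours.

24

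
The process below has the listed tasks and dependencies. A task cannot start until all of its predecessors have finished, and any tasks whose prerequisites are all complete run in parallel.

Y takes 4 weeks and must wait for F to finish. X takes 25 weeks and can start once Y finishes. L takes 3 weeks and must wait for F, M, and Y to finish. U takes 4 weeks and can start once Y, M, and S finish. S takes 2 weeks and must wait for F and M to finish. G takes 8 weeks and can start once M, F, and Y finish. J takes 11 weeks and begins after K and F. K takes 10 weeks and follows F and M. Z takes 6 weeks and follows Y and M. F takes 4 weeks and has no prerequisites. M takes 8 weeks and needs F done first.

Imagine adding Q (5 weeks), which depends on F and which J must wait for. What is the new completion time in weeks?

Originally the job takes 33 weeks.
With Q inserted, J now waits for max(K, F, Q).
New critical path: F→M→K→J = 4+8+10+11 = 33 ⇒ 33 weeks.

33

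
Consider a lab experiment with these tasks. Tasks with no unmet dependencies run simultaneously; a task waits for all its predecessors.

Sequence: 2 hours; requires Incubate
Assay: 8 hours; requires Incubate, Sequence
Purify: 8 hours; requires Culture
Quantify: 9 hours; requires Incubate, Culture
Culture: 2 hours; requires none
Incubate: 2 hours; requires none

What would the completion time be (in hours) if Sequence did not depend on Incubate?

Before: longest chain Incubate→Sequence→Assay = 2+2+8 = 12, finish 12.
Without Incubate→Sequence, Sequence's earliest start moves from 2 to 0.
The longest chain is now Culture→Quantify = 2+9 = 11, so the schedule takes 11 hours.

11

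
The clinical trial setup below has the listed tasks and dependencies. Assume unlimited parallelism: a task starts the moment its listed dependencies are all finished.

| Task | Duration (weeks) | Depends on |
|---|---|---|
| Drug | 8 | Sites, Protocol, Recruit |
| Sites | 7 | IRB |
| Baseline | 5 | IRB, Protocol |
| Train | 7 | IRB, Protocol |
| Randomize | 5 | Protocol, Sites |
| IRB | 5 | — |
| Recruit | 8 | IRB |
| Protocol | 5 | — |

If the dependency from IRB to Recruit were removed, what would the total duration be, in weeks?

Before: longest chain IRB→Recruit→Drug = 5+8+8 = 21, finish 21.
Without IRB→Recruit, Recruit's earliest start moves from 5 to 0.
After: IRB→Sites→Drug = 5+7+8 = 20 → 20 weeks.

20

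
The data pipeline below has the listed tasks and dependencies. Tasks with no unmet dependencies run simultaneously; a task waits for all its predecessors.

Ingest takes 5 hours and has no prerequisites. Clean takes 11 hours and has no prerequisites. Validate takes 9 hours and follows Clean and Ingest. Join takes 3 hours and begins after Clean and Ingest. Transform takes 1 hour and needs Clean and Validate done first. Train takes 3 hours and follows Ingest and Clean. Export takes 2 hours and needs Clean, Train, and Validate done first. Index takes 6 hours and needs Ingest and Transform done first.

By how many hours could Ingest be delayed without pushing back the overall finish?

6

Clean→Validate→Transform→Index = 11+9+1+6 = 27 sets the makespan at 27 hours.
Ingest finishes as early as 5 and must finish by 11.
Float = 27 − 21 = 6.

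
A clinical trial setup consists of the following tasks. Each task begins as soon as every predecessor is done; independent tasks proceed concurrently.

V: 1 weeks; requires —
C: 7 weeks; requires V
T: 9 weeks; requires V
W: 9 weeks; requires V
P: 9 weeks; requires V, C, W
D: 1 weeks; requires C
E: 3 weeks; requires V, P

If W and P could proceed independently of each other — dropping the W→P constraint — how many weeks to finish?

20

Original critical path: V→W→P→E = 1+9+9+3 = 22 ⇒ 22 weeks.
Without W→P, P's earliest start moves from 10 to 8.
After: V→C→P→E = 1+7+9+3 = 20 → 20 weeks.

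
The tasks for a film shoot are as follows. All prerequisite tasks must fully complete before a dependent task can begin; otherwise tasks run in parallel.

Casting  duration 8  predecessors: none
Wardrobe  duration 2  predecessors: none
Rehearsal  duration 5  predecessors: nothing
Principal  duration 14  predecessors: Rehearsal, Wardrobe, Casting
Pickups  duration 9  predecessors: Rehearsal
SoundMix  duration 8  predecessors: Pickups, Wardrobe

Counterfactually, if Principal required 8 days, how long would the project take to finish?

Actual critical path: Casting→Principal = 8+14 = 22 ⇒ 22 days.
Principal is on the critical path; changing it to 8 makes that path 16 days.
Now Rehearsal→Pickups→SoundMix = 5+9+8 = 22 is longest, so the finish becomes 22 days.

22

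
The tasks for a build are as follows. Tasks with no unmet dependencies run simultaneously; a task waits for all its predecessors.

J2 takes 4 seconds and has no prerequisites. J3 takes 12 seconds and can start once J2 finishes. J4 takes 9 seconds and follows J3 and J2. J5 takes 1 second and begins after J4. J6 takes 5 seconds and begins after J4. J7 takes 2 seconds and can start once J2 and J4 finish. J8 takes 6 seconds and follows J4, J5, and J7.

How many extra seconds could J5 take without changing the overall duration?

Critical path: J2→J3→J4→J7→J8 = 4+12+9+2+6 = 33, so the finish is 33 seconds.
The longest chain containing J5 totals 32 seconds.
So J5 can slip 27 − 26 = 1 second.

1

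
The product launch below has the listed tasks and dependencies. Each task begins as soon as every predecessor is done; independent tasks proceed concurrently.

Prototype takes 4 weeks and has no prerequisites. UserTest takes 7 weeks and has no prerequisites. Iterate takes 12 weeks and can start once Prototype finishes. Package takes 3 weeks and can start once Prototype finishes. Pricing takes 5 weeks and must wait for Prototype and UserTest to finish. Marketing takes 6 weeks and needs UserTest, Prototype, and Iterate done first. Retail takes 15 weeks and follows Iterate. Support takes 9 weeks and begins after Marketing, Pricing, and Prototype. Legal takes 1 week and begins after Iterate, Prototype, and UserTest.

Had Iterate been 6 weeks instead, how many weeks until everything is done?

Critical path before the change: Prototype→Iterate→Marketing→Support = 4+12+6+9 = 31 giving 31 weeks.
Iterate lies on that path, so at 6 weeks the path becomes 25 weeks.
That remains the longest chain; total 25 weeks.

25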